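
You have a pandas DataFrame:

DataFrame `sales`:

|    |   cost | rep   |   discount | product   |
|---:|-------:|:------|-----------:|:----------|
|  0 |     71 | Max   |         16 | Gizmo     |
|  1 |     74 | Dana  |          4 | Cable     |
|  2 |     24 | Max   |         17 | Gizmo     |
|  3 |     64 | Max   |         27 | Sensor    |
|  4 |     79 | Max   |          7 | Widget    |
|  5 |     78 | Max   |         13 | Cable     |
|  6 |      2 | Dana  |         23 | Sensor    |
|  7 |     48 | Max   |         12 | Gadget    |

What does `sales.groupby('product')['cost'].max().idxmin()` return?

group by product, max of cost:
product
Cable     78
Gadget    48
Gizmo     71
Sensor    64
Widget    79
Name: cost, dtype: int64

Gadget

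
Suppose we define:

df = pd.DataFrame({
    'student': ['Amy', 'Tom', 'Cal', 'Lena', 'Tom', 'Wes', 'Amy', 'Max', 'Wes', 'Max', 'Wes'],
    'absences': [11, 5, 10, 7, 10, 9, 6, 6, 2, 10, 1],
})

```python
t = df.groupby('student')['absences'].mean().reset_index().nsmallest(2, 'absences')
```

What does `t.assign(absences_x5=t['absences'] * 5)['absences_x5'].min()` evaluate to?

20.0

group by student, mean of absences:
student
Amy      8.5
Cal     10.0
Lena     7.0
Max      8.0
Tom      7.5
Wes      4.0
Name: absences, dtype: float64
reset_index():
  student  absences
0     Amy       8.5
1     Cal      10.0
2    Lena       7.0
3     Max       8.0
4     Tom       7.5
5     Wes       4.0
take 2 rows with smallest absences:
  student  absences
5     Wes       4.0
2    Lena       7.0
add column absences_x5 = t['absences'] * 5:
  student  absences  absences_x5
5     Wes       4.0         20.0
2    Lena       7.0         35.0
Reading off the min of column 'absences_x5', we get 20.0.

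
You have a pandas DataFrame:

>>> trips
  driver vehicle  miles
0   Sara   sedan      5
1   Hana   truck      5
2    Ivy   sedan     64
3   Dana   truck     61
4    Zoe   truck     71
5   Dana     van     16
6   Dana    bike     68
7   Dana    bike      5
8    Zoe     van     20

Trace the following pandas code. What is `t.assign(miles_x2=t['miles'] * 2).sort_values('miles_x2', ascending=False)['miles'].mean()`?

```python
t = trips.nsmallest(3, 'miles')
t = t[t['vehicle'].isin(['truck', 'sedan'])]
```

5.0

take 3 rows with smallest miles:
  driver vehicle  miles
0   Sara   sedan      5
1   Hana   truck      5
7   Dana    bike      5
filter rows where vehicle in ['truck', 'sedan']:
  driver vehicle  miles
0   Sara   sedan      5
1   Hana   truck      5
add column miles_x2 = t['miles'] * 2:
  driver vehicle  miles  miles_x2
0   Sara   sedan      5        10
1   Hana   truck      5        10
sort by miles_x2 descending:
  driver vehicle  miles  miles_x2
0   Sara   sedan      5        10
1   Hana   truck      5        10
Reading off the mean of column 'miles', we get 5.0.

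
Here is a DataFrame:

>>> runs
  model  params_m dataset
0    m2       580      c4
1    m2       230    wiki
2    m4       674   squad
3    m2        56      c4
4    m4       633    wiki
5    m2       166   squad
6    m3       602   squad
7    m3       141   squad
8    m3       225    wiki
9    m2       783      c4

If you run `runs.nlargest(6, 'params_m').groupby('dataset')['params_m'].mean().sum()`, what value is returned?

1751.0

take 6 rows with largest params_m:
  model  params_m dataset
9    m2       783      c4
2    m4       674   squad
4    m4       633    wiki
6    m3       602   squad
0    m2       580      c4
1    m2       230    wiki
group by dataset, mean of params_m:
dataset
c4       681.5
squad    638.0
wiki     431.5
Name: params_m, dtype: float64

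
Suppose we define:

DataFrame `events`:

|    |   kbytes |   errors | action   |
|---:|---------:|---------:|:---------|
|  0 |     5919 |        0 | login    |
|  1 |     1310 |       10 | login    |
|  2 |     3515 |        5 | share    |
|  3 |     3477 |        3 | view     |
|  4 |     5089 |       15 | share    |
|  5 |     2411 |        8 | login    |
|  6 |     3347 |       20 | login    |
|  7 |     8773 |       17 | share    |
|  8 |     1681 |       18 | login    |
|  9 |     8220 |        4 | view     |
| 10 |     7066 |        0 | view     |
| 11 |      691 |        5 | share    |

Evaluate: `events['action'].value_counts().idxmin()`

value_counts of action:
action
login    5
share    4
view     3
Name: count, dtype: int64
Taking the label with the smallest value gives view.

view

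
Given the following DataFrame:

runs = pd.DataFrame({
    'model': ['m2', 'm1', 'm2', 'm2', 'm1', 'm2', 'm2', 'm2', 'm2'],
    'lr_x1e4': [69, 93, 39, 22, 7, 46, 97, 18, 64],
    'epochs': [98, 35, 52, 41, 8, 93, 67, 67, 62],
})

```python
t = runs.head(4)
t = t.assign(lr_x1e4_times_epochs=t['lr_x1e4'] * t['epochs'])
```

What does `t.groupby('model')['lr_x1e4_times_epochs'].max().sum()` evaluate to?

take first 4 rows:
  model  lr_x1e4  epochs
0    m2       69      98
1    m1       93      35
2    m2       39      52
3    m2       22      41
add column lr_x1e4_times_epochs = t['lr_x1e4'] * t['epochs']:
  model  lr_x1e4  epochs  lr_x1e4_times_epochs
0    m2       69      98                  6762
1    m1       93      35                  3255
2    m2       39      52                  2028
3    m2       22      41                   902
group by model, max of lr_x1e4_times_epochs:
model
m1    3255
m2    6762
Name: lr_x1e4_times_epochs, dtype: int64

10017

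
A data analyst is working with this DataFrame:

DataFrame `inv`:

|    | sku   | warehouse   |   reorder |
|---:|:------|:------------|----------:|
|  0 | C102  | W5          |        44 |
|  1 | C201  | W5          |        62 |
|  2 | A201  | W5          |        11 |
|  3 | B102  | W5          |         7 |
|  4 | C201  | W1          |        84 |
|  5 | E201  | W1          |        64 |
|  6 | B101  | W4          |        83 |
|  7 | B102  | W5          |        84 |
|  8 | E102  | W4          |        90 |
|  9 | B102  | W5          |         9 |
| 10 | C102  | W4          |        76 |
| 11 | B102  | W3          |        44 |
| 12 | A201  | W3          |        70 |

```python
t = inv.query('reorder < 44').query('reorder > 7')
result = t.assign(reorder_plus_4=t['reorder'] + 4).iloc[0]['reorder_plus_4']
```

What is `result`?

15

filter rows where reorder < 44:
    sku warehouse  reorder
2  A201        W5       11
3  B102        W5        7
9  B102        W5        9
filter rows where reorder > 7:
    sku warehouse  reorder
2  A201        W5       11
9  B102        W5        9
add column reorder_plus_4 = t['reorder'] + 4:
    sku warehouse  reorder  reorder_plus_4
2  A201        W5       11              15
9  B102        W5        9              13
So iloc[0]['reorder_plus_4'] = 15.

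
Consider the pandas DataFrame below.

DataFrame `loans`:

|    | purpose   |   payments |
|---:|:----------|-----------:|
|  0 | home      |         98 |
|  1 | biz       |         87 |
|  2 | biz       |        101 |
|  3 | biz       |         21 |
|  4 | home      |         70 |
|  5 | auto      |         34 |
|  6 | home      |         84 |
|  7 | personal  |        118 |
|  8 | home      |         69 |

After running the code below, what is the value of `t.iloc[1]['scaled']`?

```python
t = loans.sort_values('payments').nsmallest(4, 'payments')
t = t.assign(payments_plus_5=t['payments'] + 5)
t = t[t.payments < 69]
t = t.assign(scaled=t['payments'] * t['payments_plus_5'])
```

sort by payments:
    purpose  payments
3       biz        21
5      auto        34
8      home        69
4      home        70
6      home        84
1       biz        87
0      home        98
2       biz       101
7  personal       118
take 4 rows with smallest payments:
  purpose  payments
3     biz        21
5    auto        34
8    home        69
4    home        70
add column payments_plus_5 = t['payments'] + 5:
  purpose  payments  payments_plus_5
3     biz        21               26
5    auto        34               39
8    home        69               74
4    home        70               75
filter rows where payments < 69:
  purpose  payments  payments_plus_5
3     biz        21               26
5    auto        34               39
add column scaled = t['payments'] * t['payments_plus_5']:
  purpose  payments  payments_plus_5  scaled
3     biz        21               26     546
5    auto        34               39    1326
Then the value at position 1, column 'scaled': 1326

1326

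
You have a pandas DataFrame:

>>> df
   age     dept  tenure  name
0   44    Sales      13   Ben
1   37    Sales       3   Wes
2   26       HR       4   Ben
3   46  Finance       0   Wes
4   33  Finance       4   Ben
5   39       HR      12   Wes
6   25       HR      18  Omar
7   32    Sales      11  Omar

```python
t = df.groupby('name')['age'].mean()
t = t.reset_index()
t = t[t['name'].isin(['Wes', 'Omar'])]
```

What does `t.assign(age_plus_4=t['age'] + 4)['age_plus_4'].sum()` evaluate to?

77.1666666667

group by name, mean of age:
name
Ben     34.333333
Omar    28.500000
Wes     40.666667
Name: age, dtype: float64
reset_index():
   name        age
0   Ben  34.333333
1  Omar  28.500000
2   Wes  40.666667
filter rows where name in ['Wes', 'Omar']:
   name        age
1  Omar  28.500000
2   Wes  40.666667
add column age_plus_4 = t['age'] + 4:
   name        age  age_plus_4
1  Omar  28.500000   32.500000
2   Wes  40.666667   44.666667
sum of column 'age_plus_4' → 77.1666666667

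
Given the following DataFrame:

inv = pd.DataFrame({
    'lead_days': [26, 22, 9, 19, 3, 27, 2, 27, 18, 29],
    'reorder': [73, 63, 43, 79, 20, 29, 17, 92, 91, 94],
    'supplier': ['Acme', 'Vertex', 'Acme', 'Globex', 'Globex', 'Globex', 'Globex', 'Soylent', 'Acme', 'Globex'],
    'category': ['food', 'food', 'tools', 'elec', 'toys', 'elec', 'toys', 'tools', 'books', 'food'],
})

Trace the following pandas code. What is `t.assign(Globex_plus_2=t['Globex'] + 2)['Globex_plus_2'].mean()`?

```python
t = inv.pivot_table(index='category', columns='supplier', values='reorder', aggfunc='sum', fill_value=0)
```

pivot: rows=category, cols=supplier, sum(reorder):
supplier  Acme  Globex  Soylent  Vertex
category                               
books       91       0        0       0
elec         0     108        0       0
food        73      94        0      63
tools       43       0       92       0
toys         0      37        0       0
add column Globex_plus_2 = t['Globex'] + 2:
supplier  Acme  Globex  Soylent  Vertex  Globex_plus_2
category                                              
books       91       0        0       0              2
elec         0     108        0       0            110
food        73      94        0      63             96
tools       43       0       92       0              2
toys         0      37        0       0             39
So mean() = 49.8.

49.8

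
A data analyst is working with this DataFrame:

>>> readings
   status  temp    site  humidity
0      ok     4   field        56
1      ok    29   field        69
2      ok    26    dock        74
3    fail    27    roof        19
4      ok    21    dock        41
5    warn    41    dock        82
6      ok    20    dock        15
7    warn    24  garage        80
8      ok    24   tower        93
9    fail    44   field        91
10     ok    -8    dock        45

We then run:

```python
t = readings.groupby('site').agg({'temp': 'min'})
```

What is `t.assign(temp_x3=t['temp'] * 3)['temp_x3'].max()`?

81

group by site, min of temp:
        temp
site        
dock      -8
field      4
garage    24
roof      27
tower     24
add column temp_x3 = t['temp'] * 3:
        temp  temp_x3
site                 
dock      -8      -24
field      4       12
garage    24       72
roof      27       81
tower     24       72
Then the max of column 'temp_x3': 81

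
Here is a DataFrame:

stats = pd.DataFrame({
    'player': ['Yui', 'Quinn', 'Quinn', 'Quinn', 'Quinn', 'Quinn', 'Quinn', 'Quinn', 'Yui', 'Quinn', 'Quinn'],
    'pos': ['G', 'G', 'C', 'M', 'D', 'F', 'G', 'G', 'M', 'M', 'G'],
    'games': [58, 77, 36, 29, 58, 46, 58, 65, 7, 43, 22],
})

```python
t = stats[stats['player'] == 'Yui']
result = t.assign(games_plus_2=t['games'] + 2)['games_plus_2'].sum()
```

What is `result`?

69

filter rows where player == 'Yui':
  player pos  games
0    Yui   G     58
8    Yui   M      7
add column games_plus_2 = t['games'] + 2:
  player pos  games  games_plus_2
0    Yui   G     58            60
8    Yui   M      7             9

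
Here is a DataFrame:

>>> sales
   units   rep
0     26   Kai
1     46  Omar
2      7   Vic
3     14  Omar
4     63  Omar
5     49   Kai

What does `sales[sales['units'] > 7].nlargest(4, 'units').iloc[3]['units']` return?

filter rows where units > 7:
   units   rep
0     26   Kai
1     46  Omar
3     14  Omar
4     63  Omar
5     49   Kai
take 4 rows with largest units:
   units   rep
4     63  Omar
5     49   Kai
1     46  Omar
0     26   Kai
Finally, value at position 3, column 'units' = 26.

26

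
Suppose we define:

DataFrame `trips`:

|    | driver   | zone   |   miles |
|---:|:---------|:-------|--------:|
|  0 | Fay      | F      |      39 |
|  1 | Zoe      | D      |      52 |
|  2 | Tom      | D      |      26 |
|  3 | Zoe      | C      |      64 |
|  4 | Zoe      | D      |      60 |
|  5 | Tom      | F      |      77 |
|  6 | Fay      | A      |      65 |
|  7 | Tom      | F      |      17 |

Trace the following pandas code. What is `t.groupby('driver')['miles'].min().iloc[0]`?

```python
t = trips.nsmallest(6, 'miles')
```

take 6 rows with smallest miles:
  driver zone  miles
7    Tom    F     17
2    Tom    D     26
0    Fay    F     39
1    Zoe    D     52
4    Zoe    D     60
3    Zoe    C     64
group by driver, min of miles:
driver
Fay    39
Tom    17
Zoe    52
Name: miles, dtype: int64
Reading off the value at position 0, we get 39.

39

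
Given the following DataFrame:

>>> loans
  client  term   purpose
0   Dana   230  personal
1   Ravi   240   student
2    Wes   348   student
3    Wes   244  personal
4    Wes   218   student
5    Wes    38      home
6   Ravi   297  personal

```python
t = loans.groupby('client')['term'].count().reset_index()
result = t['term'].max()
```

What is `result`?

group by client, count of term:
client
Dana    1
Ravi    2
Wes     4
Name: term, dtype: int64
reset_index():
  client  term
0   Dana     1
1   Ravi     2
2    Wes     4
Finally, max of column 'term' = 4.

4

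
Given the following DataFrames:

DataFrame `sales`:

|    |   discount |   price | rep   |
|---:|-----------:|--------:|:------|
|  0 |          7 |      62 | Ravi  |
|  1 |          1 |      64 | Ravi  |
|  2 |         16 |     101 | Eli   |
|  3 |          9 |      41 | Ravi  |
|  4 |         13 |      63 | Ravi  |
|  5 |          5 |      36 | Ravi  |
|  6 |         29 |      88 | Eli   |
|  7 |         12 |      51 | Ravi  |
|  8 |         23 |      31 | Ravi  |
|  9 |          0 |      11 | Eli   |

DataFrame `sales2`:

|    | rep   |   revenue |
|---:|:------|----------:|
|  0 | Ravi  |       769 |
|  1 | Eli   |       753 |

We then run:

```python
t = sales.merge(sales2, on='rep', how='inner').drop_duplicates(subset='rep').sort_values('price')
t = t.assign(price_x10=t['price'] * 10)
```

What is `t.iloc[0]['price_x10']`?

merge on 'rep' (how='inner') → 10 rows:
   discount  price   rep  revenue
0         7     62  Ravi      769
1         1     64  Ravi      769
2        16    101   Eli      753
3         9     41  Ravi      769
4        13     63  Ravi      769
5         5     36  Ravi      769
6        29     88   Eli      753
7        12     51  Ravi      769
8        23     31  Ravi      769
9         0     11   Eli      753
drop duplicate rep (keep=first):
   discount  price   rep  revenue
0         7     62  Ravi      769
2        16    101   Eli      753
sort by price:
   discount  price   rep  revenue
0         7     62  Ravi      769
2        16    101   Eli      753
add column price_x10 = t['price'] * 10:
   discount  price   rep  revenue  price_x10
0         7     62  Ravi      769        620
2        16    101   Eli      753       1010
Reading off the value at position 0, column 'price_x10', we get 620.

620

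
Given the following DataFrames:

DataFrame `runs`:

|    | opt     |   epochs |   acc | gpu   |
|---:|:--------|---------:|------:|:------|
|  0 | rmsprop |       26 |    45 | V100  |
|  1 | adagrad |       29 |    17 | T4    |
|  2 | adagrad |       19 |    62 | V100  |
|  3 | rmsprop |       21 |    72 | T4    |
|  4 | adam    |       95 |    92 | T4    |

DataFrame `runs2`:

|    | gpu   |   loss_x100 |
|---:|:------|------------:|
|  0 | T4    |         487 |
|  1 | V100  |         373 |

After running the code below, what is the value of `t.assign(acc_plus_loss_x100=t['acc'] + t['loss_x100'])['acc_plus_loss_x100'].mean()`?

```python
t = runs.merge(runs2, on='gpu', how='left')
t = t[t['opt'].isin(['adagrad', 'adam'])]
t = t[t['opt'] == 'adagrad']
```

469.5

merge on 'gpu' (how='left') → 5 rows:
       opt  epochs  acc   gpu  loss_x100
0  rmsprop      26   45  V100        373
1  adagrad      29   17    T4        487
2  adagrad      19   62  V100        373
3  rmsprop      21   72    T4        487
4     adam      95   92    T4        487
filter rows where opt in ['adagrad', 'adam']:
       opt  epochs  acc   gpu  loss_x100
1  adagrad      29   17    T4        487
2  adagrad      19   62  V100        373
4     adam      95   92    T4        487
filter rows where opt == 'adagrad':
       opt  epochs  acc   gpu  loss_x100
1  adagrad      29   17    T4        487
2  adagrad      19   62  V100        373
add column acc_plus_loss_x100 = t['acc'] + t['loss_x100']:
       opt  epochs  acc   gpu  loss_x100  acc_plus_loss_x100
1  adagrad      29   17    T4        487                 504
2  adagrad      19   62  V100        373                 435
So mean() = 469.5.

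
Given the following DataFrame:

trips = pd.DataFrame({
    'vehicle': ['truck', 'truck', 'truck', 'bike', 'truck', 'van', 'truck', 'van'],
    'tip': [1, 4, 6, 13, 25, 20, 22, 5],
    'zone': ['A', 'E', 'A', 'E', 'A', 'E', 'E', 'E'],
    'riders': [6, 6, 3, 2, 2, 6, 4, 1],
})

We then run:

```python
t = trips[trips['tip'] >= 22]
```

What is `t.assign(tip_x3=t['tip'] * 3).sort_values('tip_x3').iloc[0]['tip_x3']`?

66

filter rows where tip >= 22:
  vehicle  tip zone  riders
4   truck   25    A       2
6   truck   22    E       4
add column tip_x3 = t['tip'] * 3:
  vehicle  tip zone  riders  tip_x3
4   truck   25    A       2      75
6   truck   22    E       4      66
sort by tip_x3:
  vehicle  tip zone  riders  tip_x3
6   truck   22    E       4      66
4   truck   25    A       2      75
Then the value at position 0, column 'tip_x3': 66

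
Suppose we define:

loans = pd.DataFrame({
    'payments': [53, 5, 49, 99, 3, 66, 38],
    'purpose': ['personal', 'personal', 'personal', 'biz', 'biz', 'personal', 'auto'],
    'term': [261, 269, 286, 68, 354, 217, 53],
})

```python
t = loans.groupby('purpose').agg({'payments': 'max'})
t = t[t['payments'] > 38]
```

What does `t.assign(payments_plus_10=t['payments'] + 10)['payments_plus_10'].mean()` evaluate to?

92.5

group by purpose, max of payments:
          payments
purpose           
auto            38
biz             99
personal        66
filter rows where payments > 38:
          payments
purpose           
biz             99
personal        66
add column payments_plus_10 = t['payments'] + 10:
          payments  payments_plus_10
purpose                             
biz             99               109
personal        66                76
The mean of column 'payments_plus_10' is 92.5.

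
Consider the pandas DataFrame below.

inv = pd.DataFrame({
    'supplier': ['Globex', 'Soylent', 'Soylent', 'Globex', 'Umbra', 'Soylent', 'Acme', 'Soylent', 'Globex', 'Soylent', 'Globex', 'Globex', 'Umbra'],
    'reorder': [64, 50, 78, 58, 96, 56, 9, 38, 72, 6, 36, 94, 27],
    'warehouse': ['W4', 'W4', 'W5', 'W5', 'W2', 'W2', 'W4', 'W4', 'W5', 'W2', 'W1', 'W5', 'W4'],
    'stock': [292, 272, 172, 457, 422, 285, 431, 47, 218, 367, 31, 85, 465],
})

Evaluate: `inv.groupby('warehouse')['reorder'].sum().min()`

group by warehouse, sum of reorder:
warehouse
W1     36
W2    158
W4    188
W5    302
Name: reorder, dtype: int64

36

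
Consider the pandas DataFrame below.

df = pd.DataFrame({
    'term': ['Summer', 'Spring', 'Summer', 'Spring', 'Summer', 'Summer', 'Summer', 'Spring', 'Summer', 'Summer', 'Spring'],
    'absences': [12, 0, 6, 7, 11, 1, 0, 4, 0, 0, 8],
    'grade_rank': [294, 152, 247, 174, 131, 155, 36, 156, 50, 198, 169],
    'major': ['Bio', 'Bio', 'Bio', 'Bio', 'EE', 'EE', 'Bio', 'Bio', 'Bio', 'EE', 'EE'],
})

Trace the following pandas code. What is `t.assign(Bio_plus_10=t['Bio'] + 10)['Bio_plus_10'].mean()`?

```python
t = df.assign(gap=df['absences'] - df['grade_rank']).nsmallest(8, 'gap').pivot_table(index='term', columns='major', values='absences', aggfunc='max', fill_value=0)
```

add column gap = df['absences'] - df['grade_rank']:
      term  absences  grade_rank major  gap
0   Summer        12         294   Bio -282
1   Spring         0         152   Bio -152
2   Summer         6         247   Bio -241
3   Spring         7         174   Bio -167
4   Summer        11         131    EE -120
5   Summer         1         155    EE -154
6   Summer         0          36   Bio  -36
7   Spring         4         156   Bio -152
8   Summer         0          50   Bio  -50
9   Summer         0         198    EE -198
10  Spring         8         169    EE -161
take 8 rows with smallest gap:
      term  absences  grade_rank major  gap
0   Summer        12         294   Bio -282
2   Summer         6         247   Bio -241
9   Summer         0         198    EE -198
3   Spring         7         174   Bio -167
10  Spring         8         169    EE -161
5   Summer         1         155    EE -154
1   Spring         0         152   Bio -152
7   Spring         4         156   Bio -152
pivot: rows=term, cols=major, max(absences):
major   Bio  EE
term           
Spring    7   8
Summer   12   1
add column Bio_plus_10 = t['Bio'] + 10:
major   Bio  EE  Bio_plus_10
term                        
Spring    7   8           17
Summer   12   1           22
So mean() = 19.5.

19.5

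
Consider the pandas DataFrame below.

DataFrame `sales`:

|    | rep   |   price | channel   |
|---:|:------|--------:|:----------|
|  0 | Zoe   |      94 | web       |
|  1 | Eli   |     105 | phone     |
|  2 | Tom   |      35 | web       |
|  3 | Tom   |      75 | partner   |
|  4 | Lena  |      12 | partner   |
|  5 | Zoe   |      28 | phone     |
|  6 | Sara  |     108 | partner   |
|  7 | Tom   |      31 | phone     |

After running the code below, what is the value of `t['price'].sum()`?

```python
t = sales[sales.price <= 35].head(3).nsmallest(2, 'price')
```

filter rows where price <= 35:
    rep  price  channel
2   Tom     35      web
4  Lena     12  partner
5   Zoe     28    phone
7   Tom     31    phone
take first 3 rows:
    rep  price  channel
2   Tom     35      web
4  Lena     12  partner
5   Zoe     28    phone
take 2 rows with smallest price:
    rep  price  channel
4  Lena     12  partner
5   Zoe     28    phone
Taking the sum of column 'price' gives 40.

40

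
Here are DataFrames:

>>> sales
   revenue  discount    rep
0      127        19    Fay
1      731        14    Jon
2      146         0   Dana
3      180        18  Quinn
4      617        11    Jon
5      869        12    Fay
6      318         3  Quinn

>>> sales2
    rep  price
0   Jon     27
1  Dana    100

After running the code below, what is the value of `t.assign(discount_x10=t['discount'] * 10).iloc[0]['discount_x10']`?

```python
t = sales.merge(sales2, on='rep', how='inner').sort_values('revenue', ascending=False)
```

merge on 'rep' (how='inner') → 3 rows:
   revenue  discount   rep  price
0      731        14   Jon     27
1      146         0  Dana    100
2      617        11   Jon     27
sort by revenue descending:
   revenue  discount   rep  price
0      731        14   Jon     27
2      617        11   Jon     27
1      146         0  Dana    100
add column discount_x10 = t['discount'] * 10:
   revenue  discount   rep  price  discount_x10
0      731        14   Jon     27           140
2      617        11   Jon     27           110
1      146         0  Dana    100             0
Finally, value at position 0, column 'discount_x10' = 140.

140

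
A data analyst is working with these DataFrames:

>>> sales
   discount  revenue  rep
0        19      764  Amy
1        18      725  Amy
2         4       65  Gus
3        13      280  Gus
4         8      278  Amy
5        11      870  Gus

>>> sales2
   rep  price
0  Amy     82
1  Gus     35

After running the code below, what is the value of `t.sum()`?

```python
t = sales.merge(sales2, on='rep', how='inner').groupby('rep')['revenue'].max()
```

1634

merge on 'rep' (how='inner') → 6 rows:
   discount  revenue  rep  price
0        19      764  Amy     82
1        18      725  Amy     82
2         4       65  Gus     35
3        13      280  Gus     35
4         8      278  Amy     82
5        11      870  Gus     35
group by rep, max of revenue:
rep
Amy    764
Gus    870
Name: revenue, dtype: int64
Finally, sum of the resulting series = 1634.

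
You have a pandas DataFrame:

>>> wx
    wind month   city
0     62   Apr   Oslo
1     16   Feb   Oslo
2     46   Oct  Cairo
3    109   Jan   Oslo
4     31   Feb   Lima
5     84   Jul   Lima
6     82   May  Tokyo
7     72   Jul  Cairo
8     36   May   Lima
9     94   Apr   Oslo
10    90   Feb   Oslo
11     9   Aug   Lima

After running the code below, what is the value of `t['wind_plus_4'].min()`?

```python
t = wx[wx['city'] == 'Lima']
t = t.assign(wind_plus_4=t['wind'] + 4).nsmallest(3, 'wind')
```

filter rows where city == 'Lima':
    wind month  city
4     31   Feb  Lima
5     84   Jul  Lima
8     36   May  Lima
11     9   Aug  Lima
add column wind_plus_4 = t['wind'] + 4:
    wind month  city  wind_plus_4
4     31   Feb  Lima           35
5     84   Jul  Lima           88
8     36   May  Lima           40
11     9   Aug  Lima           13
take 3 rows with smallest wind:
    wind month  city  wind_plus_4
11     9   Aug  Lima           13
4     31   Feb  Lima           35
8     36   May  Lima           40
So min() = 13.

13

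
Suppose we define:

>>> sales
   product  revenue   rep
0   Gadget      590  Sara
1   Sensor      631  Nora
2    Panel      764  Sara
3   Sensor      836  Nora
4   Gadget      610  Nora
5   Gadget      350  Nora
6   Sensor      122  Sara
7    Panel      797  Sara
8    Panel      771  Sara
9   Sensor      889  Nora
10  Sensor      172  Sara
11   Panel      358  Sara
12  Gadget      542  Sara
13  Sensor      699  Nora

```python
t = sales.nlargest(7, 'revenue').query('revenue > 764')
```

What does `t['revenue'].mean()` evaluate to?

823.25

take 7 rows with largest revenue:
   product  revenue   rep
9   Sensor      889  Nora
3   Sensor      836  Nora
7    Panel      797  Sara
8    Panel      771  Sara
2    Panel      764  Sara
13  Sensor      699  Nora
1   Sensor      631  Nora
filter rows where revenue > 764:
  product  revenue   rep
9  Sensor      889  Nora
3  Sensor      836  Nora
7   Panel      797  Sara
8   Panel      771  Sara
Finally, mean of column 'revenue' = 823.25.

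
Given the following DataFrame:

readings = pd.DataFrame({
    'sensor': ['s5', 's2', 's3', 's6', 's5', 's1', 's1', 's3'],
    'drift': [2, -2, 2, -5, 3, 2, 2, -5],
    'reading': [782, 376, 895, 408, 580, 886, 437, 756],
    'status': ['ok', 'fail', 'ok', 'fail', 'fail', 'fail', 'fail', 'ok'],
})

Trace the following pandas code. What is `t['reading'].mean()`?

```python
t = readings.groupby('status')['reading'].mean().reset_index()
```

group by status, mean of reading:
status
fail    537.4
ok      811.0
Name: reading, dtype: float64
reset_index():
  status  reading
0   fail    537.4
1     ok    811.0
Reading off the mean of column 'reading', we get 674.2.

674.2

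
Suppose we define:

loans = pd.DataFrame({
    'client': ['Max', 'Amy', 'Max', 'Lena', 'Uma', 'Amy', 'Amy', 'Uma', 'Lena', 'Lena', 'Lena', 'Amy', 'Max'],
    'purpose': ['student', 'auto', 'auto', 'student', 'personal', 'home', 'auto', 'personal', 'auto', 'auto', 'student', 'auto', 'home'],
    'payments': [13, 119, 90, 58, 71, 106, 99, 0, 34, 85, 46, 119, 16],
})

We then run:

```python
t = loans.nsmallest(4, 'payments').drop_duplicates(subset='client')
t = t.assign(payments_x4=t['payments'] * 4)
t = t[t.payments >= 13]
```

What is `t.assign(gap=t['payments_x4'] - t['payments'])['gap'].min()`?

take 4 rows with smallest payments:
   client   purpose  payments
7     Uma  personal         0
0     Max   student        13
12    Max      home        16
8    Lena      auto        34
drop duplicate client (keep=first):
  client   purpose  payments
7    Uma  personal         0
0    Max   student        13
8   Lena      auto        34
add column payments_x4 = t['payments'] * 4:
  client   purpose  payments  payments_x4
7    Uma  personal         0            0
0    Max   student        13           52
8   Lena      auto        34          136
filter rows where payments >= 13:
  client  purpose  payments  payments_x4
0    Max  student        13           52
8   Lena     auto        34          136
add column gap = t['payments_x4'] - t['payments']:
  client  purpose  payments  payments_x4  gap
0    Max  student        13           52   39
8   Lena     auto        34          136  102
Taking the min of column 'gap' gives 39.

39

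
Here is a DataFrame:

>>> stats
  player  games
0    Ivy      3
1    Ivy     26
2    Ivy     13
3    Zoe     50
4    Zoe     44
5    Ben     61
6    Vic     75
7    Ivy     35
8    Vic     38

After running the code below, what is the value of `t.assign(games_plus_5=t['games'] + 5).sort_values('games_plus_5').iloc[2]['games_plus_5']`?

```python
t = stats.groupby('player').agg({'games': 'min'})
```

49

group by player, min of games:
        games
player       
Ben        61
Ivy         3
Vic        38
Zoe        44
add column games_plus_5 = t['games'] + 5:
        games  games_plus_5
player                     
Ben        61            66
Ivy         3             8
Vic        38            43
Zoe        44            49
sort by games_plus_5:
        games  games_plus_5
player                     
Ivy         3             8
Vic        38            43
Zoe        44            49
Ben        61            66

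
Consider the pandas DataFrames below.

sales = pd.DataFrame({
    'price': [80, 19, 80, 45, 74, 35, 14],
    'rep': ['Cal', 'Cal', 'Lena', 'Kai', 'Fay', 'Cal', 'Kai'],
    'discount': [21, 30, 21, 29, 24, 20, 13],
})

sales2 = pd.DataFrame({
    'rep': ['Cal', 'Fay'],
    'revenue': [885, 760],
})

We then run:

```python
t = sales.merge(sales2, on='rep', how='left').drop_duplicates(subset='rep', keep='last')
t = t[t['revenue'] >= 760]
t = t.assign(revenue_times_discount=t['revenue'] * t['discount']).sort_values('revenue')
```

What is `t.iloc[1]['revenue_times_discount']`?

merge on 'rep' (how='left') → 7 rows:
   price   rep  discount  revenue
0     80   Cal        21    885.0
1     19   Cal        30    885.0
2     80  Lena        21      NaN
3     45   Kai        29      NaN
4     74   Fay        24    760.0
5     35   Cal        20    885.0
6     14   Kai        13      NaN
drop duplicate rep (keep=last):
   price   rep  discount  revenue
2     80  Lena        21      NaN
4     74   Fay        24    760.0
5     35   Cal        20    885.0
6     14   Kai        13      NaN
filter rows where revenue >= 760:
   price  rep  discount  revenue
4     74  Fay        24    760.0
5     35  Cal        20    885.0
add column revenue_times_discount = t['revenue'] * t['discount']:
   price  rep  discount  revenue  revenue_times_discount
4     74  Fay        24    760.0                 18240.0
5     35  Cal        20    885.0                 17700.0
sort by revenue:
   price  rep  discount  revenue  revenue_times_discount
4     74  Fay        24    760.0                 18240.0
5     35  Cal        20    885.0                 17700.0

17700.0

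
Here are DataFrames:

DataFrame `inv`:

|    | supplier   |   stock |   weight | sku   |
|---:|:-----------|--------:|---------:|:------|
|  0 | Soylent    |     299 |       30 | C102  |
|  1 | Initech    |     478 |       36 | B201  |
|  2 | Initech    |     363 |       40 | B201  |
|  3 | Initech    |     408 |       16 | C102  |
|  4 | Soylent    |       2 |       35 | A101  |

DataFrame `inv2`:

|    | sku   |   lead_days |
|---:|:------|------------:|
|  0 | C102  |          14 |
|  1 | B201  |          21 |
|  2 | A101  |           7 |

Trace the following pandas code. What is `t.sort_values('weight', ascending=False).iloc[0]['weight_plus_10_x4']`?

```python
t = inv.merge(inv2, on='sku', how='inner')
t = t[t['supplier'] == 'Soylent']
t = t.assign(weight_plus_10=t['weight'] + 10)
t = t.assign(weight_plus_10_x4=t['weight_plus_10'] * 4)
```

180

merge on 'sku' (how='inner') → 5 rows:
  supplier  stock  weight   sku  lead_days
0  Soylent    299      30  C102         14
1  Initech    478      36  B201         21
2  Initech    363      40  B201         21
3  Initech    408      16  C102         14
4  Soylent      2      35  A101          7
filter rows where supplier == 'Soylent':
  supplier  stock  weight   sku  lead_days
0  Soylent    299      30  C102         14
4  Soylent      2      35  A101          7
add column weight_plus_10 = t['weight'] + 10:
  supplier  stock  weight   sku  lead_days  weight_plus_10
0  Soylent    299      30  C102         14              40
4  Soylent      2      35  A101          7              45
add column weight_plus_10_x4 = t['weight_plus_10'] * 4:
  supplier  stock  weight   sku  lead_days  weight_plus_10  weight_plus_10_x4
0  Soylent    299      30  C102         14              40                160
4  Soylent      2      35  A101          7              45                180
sort by weight descending:
  supplier  stock  weight   sku  lead_days  weight_plus_10  weight_plus_10_x4
4  Soylent      2      35  A101          7              45                180
0  Soylent    299      30  C102         14              40                160
Taking the value at position 0, column 'weight_plus_10_x4' gives 180.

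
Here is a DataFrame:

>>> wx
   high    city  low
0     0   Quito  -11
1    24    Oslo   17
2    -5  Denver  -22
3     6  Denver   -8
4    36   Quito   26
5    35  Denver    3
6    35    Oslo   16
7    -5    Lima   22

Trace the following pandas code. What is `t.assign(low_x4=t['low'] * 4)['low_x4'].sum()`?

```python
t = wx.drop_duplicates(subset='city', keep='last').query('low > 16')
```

drop duplicate city (keep=last):
   high    city  low
4    36   Quito   26
5    35  Denver    3
6    35    Oslo   16
7    -5    Lima   22
filter rows where low > 16:
   high   city  low
4    36  Quito   26
7    -5   Lima   22
add column low_x4 = t['low'] * 4:
   high   city  low  low_x4
4    36  Quito   26     104
7    -5   Lima   22      88
Then the sum of column 'low_x4': 192

192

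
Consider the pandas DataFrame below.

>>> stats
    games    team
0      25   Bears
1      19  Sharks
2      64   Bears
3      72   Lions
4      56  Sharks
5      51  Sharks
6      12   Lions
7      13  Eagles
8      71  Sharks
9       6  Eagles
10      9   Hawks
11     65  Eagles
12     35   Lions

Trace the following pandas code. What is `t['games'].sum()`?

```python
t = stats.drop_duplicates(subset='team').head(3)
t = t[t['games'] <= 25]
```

44

drop duplicate team (keep=first):
    games    team
0      25   Bears
1      19  Sharks
3      72   Lions
7      13  Eagles
10      9   Hawks
take first 3 rows:
   games    team
0     25   Bears
1     19  Sharks
3     72   Lions
filter rows where games <= 25:
   games    team
0     25   Bears
1     19  Sharks
Hence 44.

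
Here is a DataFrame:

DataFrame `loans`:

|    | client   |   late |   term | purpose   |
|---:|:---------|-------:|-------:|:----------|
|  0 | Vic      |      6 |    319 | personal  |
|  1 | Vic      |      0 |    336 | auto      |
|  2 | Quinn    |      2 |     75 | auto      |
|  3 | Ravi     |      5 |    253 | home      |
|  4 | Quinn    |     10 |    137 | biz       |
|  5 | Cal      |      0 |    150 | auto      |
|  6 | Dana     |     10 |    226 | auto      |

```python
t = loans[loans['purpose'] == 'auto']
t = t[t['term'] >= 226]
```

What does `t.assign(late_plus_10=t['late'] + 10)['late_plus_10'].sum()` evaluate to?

30

filter rows where purpose == 'auto':
  client  late  term purpose
1    Vic     0   336    auto
2  Quinn     2    75    auto
5    Cal     0   150    auto
6   Dana    10   226    auto
filter rows where term >= 226:
  client  late  term purpose
1    Vic     0   336    auto
6   Dana    10   226    auto
add column late_plus_10 = t['late'] + 10:
  client  late  term purpose  late_plus_10
1    Vic     0   336    auto            10
6   Dana    10   226    auto            20
So sum() = 30.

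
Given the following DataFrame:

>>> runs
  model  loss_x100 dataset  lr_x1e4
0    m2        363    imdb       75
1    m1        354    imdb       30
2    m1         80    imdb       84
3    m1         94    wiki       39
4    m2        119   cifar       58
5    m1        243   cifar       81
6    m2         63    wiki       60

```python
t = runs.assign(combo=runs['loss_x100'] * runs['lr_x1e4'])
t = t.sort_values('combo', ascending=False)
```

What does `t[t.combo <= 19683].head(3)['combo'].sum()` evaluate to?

37205

add column combo = runs['loss_x100'] * runs['lr_x1e4']:
  model  loss_x100 dataset  lr_x1e4  combo
0    m2        363    imdb       75  27225
1    m1        354    imdb       30  10620
2    m1         80    imdb       84   6720
3    m1         94    wiki       39   3666
4    m2        119   cifar       58   6902
5    m1        243   cifar       81  19683
6    m2         63    wiki       60   3780
sort by combo descending:
  model  loss_x100 dataset  lr_x1e4  combo
0    m2        363    imdb       75  27225
5    m1        243   cifar       81  19683
1    m1        354    imdb       30  10620
4    m2        119   cifar       58   6902
2    m1         80    imdb       84   6720
6    m2         63    wiki       60   3780
3    m1         94    wiki       39   3666
filter rows where combo <= 19683:
  model  loss_x100 dataset  lr_x1e4  combo
5    m1        243   cifar       81  19683
1    m1        354    imdb       30  10620
4    m2        119   cifar       58   6902
2    m1         80    imdb       84   6720
6    m2         63    wiki       60   3780
3    m1         94    wiki       39   3666
take first 3 rows:
  model  loss_x100 dataset  lr_x1e4  combo
5    m1        243   cifar       81  19683
1    m1        354    imdb       30  10620
4    m2        119   cifar       58   6902
Then the sum of column 'combo': 37205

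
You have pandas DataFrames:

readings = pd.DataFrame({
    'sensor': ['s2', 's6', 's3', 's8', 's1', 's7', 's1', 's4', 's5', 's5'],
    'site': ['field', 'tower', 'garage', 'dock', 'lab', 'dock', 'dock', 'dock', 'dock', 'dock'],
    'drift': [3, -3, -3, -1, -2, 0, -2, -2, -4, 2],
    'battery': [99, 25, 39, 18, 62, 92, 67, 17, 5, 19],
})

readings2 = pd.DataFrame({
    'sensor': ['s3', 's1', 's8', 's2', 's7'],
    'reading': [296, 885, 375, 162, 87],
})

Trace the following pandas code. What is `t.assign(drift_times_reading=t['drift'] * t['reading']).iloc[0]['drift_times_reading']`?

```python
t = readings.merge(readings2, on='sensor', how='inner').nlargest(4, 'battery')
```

486

merge on 'sensor' (how='inner') → 6 rows:
  sensor    site  drift  battery  reading
0     s2   field      3       99      162
1     s3  garage     -3       39      296
2     s8    dock     -1       18      375
3     s1     lab     -2       62      885
4     s7    dock      0       92       87
5     s1    dock     -2       67      885
take 4 rows with largest battery:
  sensor   site  drift  battery  reading
0     s2  field      3       99      162
4     s7   dock      0       92       87
5     s1   dock     -2       67      885
3     s1    lab     -2       62      885
add column drift_times_reading = t['drift'] * t['reading']:
  sensor   site  drift  battery  reading  drift_times_reading
0     s2  field      3       99      162                  486
4     s7   dock      0       92       87                    0
5     s1   dock     -2       67      885                -1770
3     s1    lab     -2       62      885                -1770
The value at position 0, column 'drift_times_reading' is 486.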